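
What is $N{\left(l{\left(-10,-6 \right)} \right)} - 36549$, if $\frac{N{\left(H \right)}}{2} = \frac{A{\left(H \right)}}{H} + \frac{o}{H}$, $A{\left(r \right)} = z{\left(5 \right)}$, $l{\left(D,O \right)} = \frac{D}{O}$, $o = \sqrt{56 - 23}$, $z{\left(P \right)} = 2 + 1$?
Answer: $- \frac{182727}{5} + \frac{6 \sqrt{33}}{5} \approx -36539.0$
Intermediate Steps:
$z{\left(P \right)} = 3$
$o = \sqrt{33} \approx 5.7446$
$A{\left(r \right)} = 3$
$N{\left(H \right)} = \frac{6}{H} + \frac{2 \sqrt{33}}{H}$ ($N{\left(H \right)} = 2 \left(\frac{3}{H} + \frac{\sqrt{33}}{H}\right) = \frac{6}{H} + \frac{2 \sqrt{33}}{H}$)
$N{\left(l{\left(-10,-6 \right)} \right)} - 36549 = \frac{2 \left(3 + \sqrt{33}\right)}{\left(-10\right) \frac{1}{-6}} - 36549 = \frac{2 \left(3 + \sqrt{33}\right)}{\left(-10\right) \left(- \frac{1}{6}\right)} - 36549 = \frac{2 \left(3 + \sqrt{33}\right)}{\frac{5}{3}} - 36549 = 2 \cdot \frac{3}{5} \left(3 + \sqrt{33}\right) - 36549 = \left(\frac{18}{5} + \frac{6 \sqrt{33}}{5}\right) - 36549 = - \frac{182727}{5} + \frac{6 \sqrt{33}}{5}$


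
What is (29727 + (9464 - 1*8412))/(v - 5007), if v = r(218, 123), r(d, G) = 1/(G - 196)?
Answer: -320981/52216 ≈ -6.1472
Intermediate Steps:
r(d, G) = 1/(-196 + G)
v = -1/73 (v = 1/(-196 + 123) = 1/(-73) = -1/73 ≈ -0.013699)
(29727 + (9464 - 1*8412))/(v - 5007) = (29727 + (9464 - 1*8412))/(-1/73 - 5007) = (29727 + (9464 - 8412))/(-365512/73) = (29727 + 1052)*(-73/365512) = 30779*(-73/365512) = -320981/52216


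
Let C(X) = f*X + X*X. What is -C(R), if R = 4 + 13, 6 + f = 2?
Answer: -221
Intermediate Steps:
f = -4 (f = -6 + 2 = -4)
R = 17
C(X) = X² - 4*X (C(X) = -4*X + X*X = -4*X + X² = X² - 4*X)
-C(R) = -17*(-4 + 17) = -17*13 = -1*221 = -221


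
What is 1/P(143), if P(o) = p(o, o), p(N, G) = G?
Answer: 1/143 ≈ 0.0069930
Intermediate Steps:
P(o) = o
1/P(143) = 1/143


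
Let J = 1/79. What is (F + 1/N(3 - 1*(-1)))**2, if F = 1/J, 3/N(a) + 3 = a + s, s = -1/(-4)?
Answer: 908209/144 ≈ 6307.0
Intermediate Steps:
s = 1/4 (s = -1*(-1/4) = 1/4 ≈ 0.25000)
N(a) = 3/(-11/4 + a) (N(a) = 3/(-3 + (a + 1/4)) = 3/(-3 + (1/4 + a)) = 3/(-11/4 + a))
J = 1/79 ≈ 0.012658
F = 79 (F = 1/(1/79) = 79)
(F + 1/N(3 - 1*(-1)))**2 = (79 + 1/(12/(-11 + 4*(3 - 1*(-1)))))**2 = (79 + 1/(12/(-11 + 4*(3 + 1))))**2 = (79 + 1/(12/(-11 + 4*4)))**2 = (79 + 1/(12/(-11 + 16)))**2 = (79 + 1/(12/5))**2 = (79 + 5/12)**2 = (953/12)**2 = 908209/144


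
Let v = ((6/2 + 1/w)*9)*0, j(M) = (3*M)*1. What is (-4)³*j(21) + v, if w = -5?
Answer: -4032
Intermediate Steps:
j(M) = 3*M
v = 0 (v = ((6/2 + 1/(-5))*9)*0 = ((6*(½) + 1*(-⅕))*9)*0 = ((3 - ⅕)*9)*0 = ((14/5)*9)*0 = (126/5)*0 = 0)
(-4)³*j(21) + v = (-4)³*(3*21) + 0 = -64*63 + 0 = -4032 + 0 = -4032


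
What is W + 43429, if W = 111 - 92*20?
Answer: 41700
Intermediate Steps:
W = -1729 (W = 111 - 1840 = -1729)
W + 43429 = -1729 + 43429 = 41700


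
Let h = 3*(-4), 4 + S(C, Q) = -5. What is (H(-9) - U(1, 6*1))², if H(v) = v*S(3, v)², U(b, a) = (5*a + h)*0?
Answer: 531441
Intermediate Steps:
S(C, Q) = -9 (S(C, Q) = -4 - 5 = -9)
h = -12
U(b, a) = 0 (U(b, a) = (5*a - 12)*0 = (-12 + 5*a)*0 = 0)
H(v) = 81*v (H(v) = v*(-9)² = v*81 = 81*v)
(H(-9) - U(1, 6*1))² = (81*(-9) - 1*0)² = (-729 + 0)² = (-729)² = 531441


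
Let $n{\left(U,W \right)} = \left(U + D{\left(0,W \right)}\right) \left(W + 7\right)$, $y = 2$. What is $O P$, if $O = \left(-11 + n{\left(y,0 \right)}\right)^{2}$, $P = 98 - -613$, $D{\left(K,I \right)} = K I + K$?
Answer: $6399$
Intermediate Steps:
$D{\left(K,I \right)} = K + I K$ ($D{\left(K,I \right)} = I K + K = K + I K$)
$n{\left(U,W \right)} = U \left(7 + W\right)$ ($n{\left(U,W \right)} = \left(U + 0 \left(1 + W\right)\right) \left(W + 7\right) = \left(U + 0\right) \left(7 + W\right) = U \left(7 + W\right)$)
$P = 711$ ($P = 98 + 613 = 711$)
$O = 9$ ($O = \left(-11 + 2 \left(7 + 0\right)\right)^{2} = \left(-11 + 2 \cdot 7\right)^{2} = \left(-11 + 14\right)^{2} = 3^{2} = 9$)
$O P = 9 \cdot 711 = 6399$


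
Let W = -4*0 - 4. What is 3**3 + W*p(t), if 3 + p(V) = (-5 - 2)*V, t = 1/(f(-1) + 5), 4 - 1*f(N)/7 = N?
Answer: 397/10 ≈ 39.700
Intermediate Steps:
f(N) = 28 - 7*N
t = 1/40 (t = 1/((28 - 7*(-1)) + 5) = 1/((28 + 7) + 5) = 1/(35 + 5) = 1/40 ≈ 0.025000)
W = -4 (W = 0 - 4 = -4)
p(V) = -3 - 7*V (p(V) = -3 + (-5 - 2)*V = -3 - 7*V)
3**3 + W*p(t) = 3**3 - 4*(-3 - 7*1/40) = 27 - 4*(-3 - 7/40) = 27 - 4*(-127/40) = 27 + 127/10 = 397/10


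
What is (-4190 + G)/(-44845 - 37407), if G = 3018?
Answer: 293/20563 ≈ 0.014249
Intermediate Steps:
(-4190 + G)/(-44845 - 37407) = (-4190 + 3018)/(-44845 - 37407) = -1172/(-82252) = -1172*(-1/82252) = 293/20563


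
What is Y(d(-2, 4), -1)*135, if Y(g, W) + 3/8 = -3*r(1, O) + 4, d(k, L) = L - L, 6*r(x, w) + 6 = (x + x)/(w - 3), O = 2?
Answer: 8235/8 ≈ 1029.4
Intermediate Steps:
r(x, w) = -1 + x/(3*(-3 + w)) (r(x, w) = -1 + ((x + x)/(w - 3))/6 = -1 + ((2*x)/(-3 + w))/6 = -1 + (2*x/(-3 + w))/6 = -1 + x/(3*(-3 + w)))
d(k, L) = 0
Y(g, W) = 61/8 (Y(g, W) = -3/8 + (-3*(3 - 1*2 + (⅓)*1)/(-3 + 2) + 4) = -3/8 + (-3*(3 - 2 + ⅓)/(-1) + 4) = -3/8 + (-(-3)*4/3 + 4) = -3/8 + (-3*(-4/3) + 4) = -3/8 + (4 + 4) = -3/8 + 8 = 61/8)
Y(d(-2, 4), -1)*135 = (61/8)*135 = 8235/8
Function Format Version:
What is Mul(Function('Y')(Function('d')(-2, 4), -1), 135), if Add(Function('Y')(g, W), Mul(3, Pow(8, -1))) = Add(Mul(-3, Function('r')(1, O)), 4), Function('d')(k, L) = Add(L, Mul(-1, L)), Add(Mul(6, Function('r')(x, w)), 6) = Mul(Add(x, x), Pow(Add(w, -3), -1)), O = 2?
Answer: Rational(8235, 8) ≈ 1029.4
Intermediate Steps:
Function('r')(x, w) = Add(-1, Mul(Rational(1, 3), x, Pow(Add(-3, w), -1))) (Function('r')(x, w) = Add(-1, Mul(Rational(1, 6), Mul(Add(x, x), Pow(Add(w, -3), -1)))) = Add(-1, Mul(Rational(1, 6), Mul(Mul(2, x), Pow(Add(-3, w), -1)))) = Add(-1, Mul(Rational(1, 6), Mul(2, x, Pow(Add(-3, w), -1)))) = Add(-1, Mul(Rational(1, 3), x, Pow(Add(-3, w), -1))))
Function('d')(k, L) = 0
Function('Y')(g, W) = Rational(61, 8) (Function('Y')(g, W) = Add(Rational(-3, 8), Add(Mul(-3, Mul(Pow(Add(-3, 2), -1), Add(3, Mul(-1, 2), Mul(Rational(1, 3), 1)))), 4)) = Add(Rational(-3, 8), Add(Mul(-3, Mul(Pow(-1, -1), Add(3, -2, Rational(1, 3)))), 4)) = Add(Rational(-3, 8), Add(Mul(-3, Mul(-1, Rational(4, 3))), 4)) = Add(Rational(-3, 8), Add(Mul(-3, Rational(-4, 3)), 4)) = Add(Rational(-3, 8), Add(4, 4)) = Add(Rational(-3, 8), 8) = Rational(61, 8))
Mul(Function('Y')(Function('d')(-2, 4), -1), 135) = Mul(Rational(61, 8), 135) = Rational(8235, 8)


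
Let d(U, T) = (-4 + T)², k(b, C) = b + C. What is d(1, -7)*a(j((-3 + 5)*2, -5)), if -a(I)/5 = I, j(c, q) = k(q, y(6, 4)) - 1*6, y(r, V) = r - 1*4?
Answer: 5445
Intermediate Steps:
y(r, V) = -4 + r (y(r, V) = r - 4 = -4 + r)
k(b, C) = C + b
j(c, q) = -4 + q (j(c, q) = ((-4 + 6) + q) - 1*6 = (2 + q) - 6 = -4 + q)
a(I) = -5*I
d(1, -7)*a(j((-3 + 5)*2, -5)) = (-4 - 7)²*(-5*(-4 - 5)) = (-11)²*(-5*(-9)) = 121*45 = 5445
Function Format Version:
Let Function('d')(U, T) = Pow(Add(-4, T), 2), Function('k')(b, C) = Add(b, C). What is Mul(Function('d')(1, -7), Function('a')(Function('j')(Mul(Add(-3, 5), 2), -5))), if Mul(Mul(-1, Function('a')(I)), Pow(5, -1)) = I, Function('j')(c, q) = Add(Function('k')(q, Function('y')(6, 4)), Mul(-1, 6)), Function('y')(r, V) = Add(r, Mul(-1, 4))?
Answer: 5445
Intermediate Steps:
Function('y')(r, V) = Add(-4, r) (Function('y')(r, V) = Add(r, -4) = Add(-4, r))
Function('k')(b, C) = Add(C, b)
Function('j')(c, q) = Add(-4, q) (Function('j')(c, q) = Add(Add(Add(-4, 6), q), Mul(-1, 6)) = Add(Add(2, q), -6) = Add(-4, q))
Function('a')(I) = Mul(-5, I)
Mul(Function('d')(1, -7), Function('a')(Function('j')(Mul(Add(-3, 5), 2), -5))) = Mul(Pow(Add(-4, -7), 2), Mul(-5, Add(-4, -5))) = Mul(Pow(-11, 2), Mul(-5, -9)) = Mul(121, 45) = 5445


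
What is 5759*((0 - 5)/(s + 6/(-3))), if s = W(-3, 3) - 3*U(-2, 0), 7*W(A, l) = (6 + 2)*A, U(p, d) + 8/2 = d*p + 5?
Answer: 201565/59 ≈ 3416.4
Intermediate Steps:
U(p, d) = 1 + d*p (U(p, d) = -4 + (d*p + 5) = -4 + (5 + d*p) = 1 + d*p)
W(A, l) = 8*A/7 (W(A, l) = ((6 + 2)*A)/7 = (8*A)/7 = 8*A/7)
s = -45/7 (s = (8/7)*(-3) - 3*(1 + 0*(-2)) = -24/7 - 3*(1 + 0) = -24/7 - 3*1 = -24/7 - 3 = -45/7 ≈ -6.4286)
5759*((0 - 5)/(s + 6/(-3))) = 5759*((0 - 5)/(-45/7 + 6/(-3))) = 5759*(-5/(-45/7 + 6*(-1/3))) = 5759*(-5/(-45/7 - 2)) = 5759*(-5/(-59/7)) = 5759*(-5*(-7/59)) = 5759*(35/59) = 201565/59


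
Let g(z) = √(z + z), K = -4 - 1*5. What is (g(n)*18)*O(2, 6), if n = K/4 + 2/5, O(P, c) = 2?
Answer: 18*I*√370/5 ≈ 69.247*I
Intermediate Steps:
K = -9 (K = -4 - 5 = -9)
n = -37/20 (n = -9/4 + 2/5 = -9*¼ + 2*(⅕) = -9/4 + ⅖ = -37/20 ≈ -1.8500)
g(z) = √2*√z (g(z) = √(2*z) = √2*√z)
(g(n)*18)*O(2, 6) = ((√2*√(-37/20))*18)*2 = ((√2*(I*√185/10))*18)*2 = ((I*√370/10)*18)*2 = (9*I*√370/5)*2 = 18*I*√370/5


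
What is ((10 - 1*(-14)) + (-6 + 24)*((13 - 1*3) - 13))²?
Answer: 900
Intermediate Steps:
((10 - 1*(-14)) + (-6 + 24)*((13 - 1*3) - 13))² = ((10 + 14) + 18*((13 - 3) - 13))² = (24 + 18*(10 - 13))² = (24 + 18*(-3))² = (24 - 54)² = (-30)² = 900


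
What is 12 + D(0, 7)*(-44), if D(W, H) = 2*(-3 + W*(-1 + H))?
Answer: 276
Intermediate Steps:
D(W, H) = -6 + 2*W*(-1 + H)
12 + D(0, 7)*(-44) = 12 + (-6 - 2*0 + 2*7*0)*(-44) = 12 + (-6 + 0 + 0)*(-44) = 12 - 6*(-44) = 12 + 264 = 276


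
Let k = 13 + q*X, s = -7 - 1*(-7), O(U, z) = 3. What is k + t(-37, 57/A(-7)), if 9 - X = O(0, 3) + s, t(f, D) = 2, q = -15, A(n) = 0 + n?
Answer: -75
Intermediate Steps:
A(n) = n
s = 0 (s = -7 + 7 = 0)
X = 6 (X = 9 - (3 + 0) = 9 - 1*3 = 9 - 3 = 6)
k = -77 (k = 13 - 15*6 = 13 - 90 = -77)
k + t(-37, 57/A(-7)) = -77 + 2 = -75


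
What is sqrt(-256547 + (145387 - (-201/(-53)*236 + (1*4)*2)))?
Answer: 2*I*sqrt(78696255)/53 ≈ 334.76*I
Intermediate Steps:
sqrt(-256547 + (145387 - (-201/(-53)*236 + (1*4)*2))) = sqrt(-256547 + (145387 - (-201*(-1/53)*236 + 4*2))) = sqrt(-256547 + (145387 - ((201/53)*236 + 8))) = sqrt(-256547 + (145387 - (47436/53 + 8))) = sqrt(-256547 + (145387 - 1*47860/53)) = sqrt(-256547 + (145387 - 47860/53)) = sqrt(-256547 + 7657651/53) = sqrt(-5939340/53) = 2*I*sqrt(78696255)/53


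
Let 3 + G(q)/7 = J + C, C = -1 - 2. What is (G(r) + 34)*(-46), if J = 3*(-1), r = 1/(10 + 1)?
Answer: 1334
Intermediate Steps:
r = 1/11 ≈ 0.090909
C = -3
J = -3
G(q) = -63 (G(q) = -21 + 7*(-3 - 3) = -21 + 7*(-6) = -21 - 42 = -63)
(G(r) + 34)*(-46) = (-63 + 34)*(-46) = -29*(-46) = 1334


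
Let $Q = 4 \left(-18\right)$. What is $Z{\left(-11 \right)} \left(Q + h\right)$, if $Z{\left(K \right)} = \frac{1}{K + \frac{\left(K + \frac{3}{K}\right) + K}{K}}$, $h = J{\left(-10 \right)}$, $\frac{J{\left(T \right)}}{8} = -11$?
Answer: $\frac{9680}{543} \approx 17.827$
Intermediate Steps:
$J{\left(T \right)} = -88$ ($J{\left(T \right)} = 8 \left(-11\right) = -88$)
$h = -88$
$Z{\left(K \right)} = \frac{1}{K + \frac{2 K + \frac{3}{K}}{K}}$
$Q = -72$
$Z{\left(-11 \right)} \left(Q + h\right) = \frac{\left(-11\right)^{2}}{3 + \left(-11\right)^{3} + 2 \left(-11\right)^{2}} \left(-72 - 88\right) = \frac{121}{3 - 1331 + 2 \cdot 121} \left(-160\right) = \frac{121}{3 - 1331 + 242} \left(-160\right) = \frac{121}{-1086} \left(-160\right) = 121 \left(- \frac{1}{1086}\right) \left(-160\right) = \left(- \frac{121}{1086}\right) \left(-160\right) = \frac{9680}{543}$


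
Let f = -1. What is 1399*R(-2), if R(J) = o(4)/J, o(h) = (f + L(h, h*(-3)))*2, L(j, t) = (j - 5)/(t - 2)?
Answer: 18187/14 ≈ 1299.1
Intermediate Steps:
L(j, t) = (-5 + j)/(-2 + t)
o(h) = -2 + 2*(-5 + h)/(-2 - 3*h) (o(h) = (-1 + (-5 + h)/(-2 + h*(-3)))*2 = (-1 + (-5 + h)/(-2 - 3*h))*2 = -2 + 2*(-5 + h)/(-2 - 3*h))
R(J) = -13/(7*J) (R(J) = (2*(3 - 4*4)/(2 + 3*4))/J = (2*(3 - 16)/(2 + 12))/J = (2*(-13)/14)/J = (2*(1/14)*(-13))/J = -13/(7*J))
1399*R(-2) = 1399*(-13/7/(-2)) = 1399*(-13/7*(-½)) = 1399*(13/14) = 18187/14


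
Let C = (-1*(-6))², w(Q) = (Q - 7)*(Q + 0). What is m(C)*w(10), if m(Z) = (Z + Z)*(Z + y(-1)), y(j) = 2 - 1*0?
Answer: 82080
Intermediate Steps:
w(Q) = Q*(-7 + Q) (w(Q) = (-7 + Q)*Q = Q*(-7 + Q))
y(j) = 2 (y(j) = 2 + 0 = 2)
C = 36 (C = 6² = 36)
m(Z) = 2*Z*(2 + Z) (m(Z) = (Z + Z)*(Z + 2) = (2*Z)*(2 + Z) = 2*Z*(2 + Z))
m(C)*w(10) = (2*36*(2 + 36))*(10*(-7 + 10)) = (2*36*38)*(10*3) = 2736*30 = 82080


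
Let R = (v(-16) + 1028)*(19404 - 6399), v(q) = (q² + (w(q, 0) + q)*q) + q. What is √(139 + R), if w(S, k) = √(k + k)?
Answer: √19819759 ≈ 4451.9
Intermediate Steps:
w(S, k) = √2*√k (w(S, k) = √(2*k) = √2*√k)
v(q) = q + 2*q² (v(q) = (q² + (√2*√0 + q)*q) + q = (q² + (√2*0 + q)*q) + q = (q² + (0 + q)*q) + q = (q² + q*q) + q = (q² + q²) + q = 2*q² + q = q + 2*q²)
R = 19819620 (R = (-16*(1 + 2*(-16)) + 1028)*(19404 - 6399) = (-16*(1 - 32) + 1028)*13005 = (-16*(-31) + 1028)*13005 = (496 + 1028)*13005 = 1524*13005 = 19819620)
√(139 + R) = √(139 + 19819620) = √19819759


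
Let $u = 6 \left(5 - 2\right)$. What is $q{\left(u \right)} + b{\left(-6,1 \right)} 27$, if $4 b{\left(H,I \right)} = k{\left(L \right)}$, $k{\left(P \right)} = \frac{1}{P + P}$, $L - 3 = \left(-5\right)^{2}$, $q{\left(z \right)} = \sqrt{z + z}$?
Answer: $\frac{1371}{224} \approx 6.1205$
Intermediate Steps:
$u = 18$ ($u = 6 \cdot 3 = 18$)
$q{\left(z \right)} = \sqrt{2} \sqrt{z}$ ($q{\left(z \right)} = \sqrt{2 z} = \sqrt{2} \sqrt{z}$)
$L = 28$ ($L = 3 + \left(-5\right)^{2} = 3 + 25 = 28$)
$k{\left(P \right)} = \frac{1}{2 P}$
$b{\left(H,I \right)} = \frac{1}{224}$ ($b{\left(H,I \right)} = \frac{\frac{1}{2} \cdot \frac{1}{28}}{4} = \frac{1}{4} \cdot \frac{1}{56} = \frac{1}{224}$)
$q{\left(u \right)} + b{\left(-6,1 \right)} 27 = \sqrt{2} \sqrt{18} + \frac{1}{224} \cdot 27 = \sqrt{2} \cdot 3 \sqrt{2} + \frac{27}{224} = 6 + \frac{27}{224} = \frac{1371}{224}$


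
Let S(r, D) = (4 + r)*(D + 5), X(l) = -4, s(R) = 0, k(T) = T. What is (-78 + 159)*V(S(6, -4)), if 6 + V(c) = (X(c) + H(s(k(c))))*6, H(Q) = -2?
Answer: -3402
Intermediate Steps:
S(r, D) = (4 + r)*(5 + D)
V(c) = -42 (V(c) = -6 + (-4 - 2)*6 = -6 - 6*6 = -6 - 36 = -42)
(-78 + 159)*V(S(6, -4)) = (-78 + 159)*(-42) = 81*(-42) = -3402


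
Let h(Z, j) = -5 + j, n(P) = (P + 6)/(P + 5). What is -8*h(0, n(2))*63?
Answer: 1944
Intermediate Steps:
n(P) = (6 + P)/(5 + P)
-8*h(0, n(2))*63 = -8*(-5 + (6 + 2)/(5 + 2))*63 = -8*(-5 + 8/7)*63 = -8*(-27/7)*63 = (216/7)*63 = 1944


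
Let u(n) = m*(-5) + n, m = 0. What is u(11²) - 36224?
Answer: -36103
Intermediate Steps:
u(n) = n (u(n) = 0*(-5) + n = 0 + n = n)
u(11²) - 36224 = 11² - 36224 = 121 - 36224 = -36103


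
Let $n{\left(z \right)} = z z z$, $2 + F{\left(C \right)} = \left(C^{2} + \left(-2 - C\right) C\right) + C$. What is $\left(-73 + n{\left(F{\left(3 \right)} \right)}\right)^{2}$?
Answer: $39204$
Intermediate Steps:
$F{\left(C \right)} = -2 + C + C^{2} + C \left(-2 - C\right)$ ($F{\left(C \right)} = -2 + \left(\left(C^{2} + \left(-2 - C\right) C\right) + C\right) = -2 + \left(\left(C^{2} + C \left(-2 - C\right)\right) + C\right) = -2 + \left(C + C^{2} + C \left(-2 - C\right)\right) = -2 + C + C^{2} + C \left(-2 - C\right)$)
$n{\left(z \right)} = z^{3}$ ($n{\left(z \right)} = z^{2} z = z^{3}$)
$\left(-73 + n{\left(F{\left(3 \right)} \right)}\right)^{2} = \left(-73 + \left(-2 - 3\right)^{3}\right)^{2} = \left(-73 + \left(-5\right)^{3}\right)^{2} = \left(-73 - 125\right)^{2} = \left(-198\right)^{2} = 39204$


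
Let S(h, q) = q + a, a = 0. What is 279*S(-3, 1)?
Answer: 279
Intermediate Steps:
S(h, q) = q (S(h, q) = q + 0 = q)
279*S(-3, 1) = 279*1 = 279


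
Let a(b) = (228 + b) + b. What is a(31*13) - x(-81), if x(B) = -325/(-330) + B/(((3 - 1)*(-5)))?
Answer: 169111/165 ≈ 1024.9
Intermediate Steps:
a(b) = 228 + 2*b
x(B) = 65/66 - B/10 (x(B) = -325*(-1/330) + B/((2*(-5))) = 65/66 + B/(-10) = 65/66 + B*(-⅒) = 65/66 - B/10)
a(31*13) - x(-81) = (228 + 2*(31*13)) - (65/66 - ⅒*(-81)) = (228 + 2*403) - (65/66 + 81/10) = (228 + 806) - 1*1499/165 = 1034 - 1499/165 = 169111/165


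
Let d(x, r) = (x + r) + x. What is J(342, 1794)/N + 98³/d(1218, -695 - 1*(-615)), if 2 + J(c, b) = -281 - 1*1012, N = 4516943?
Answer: 1062826891259/2660479427 ≈ 399.49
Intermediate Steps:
J(c, b) = -1295 (J(c, b) = -2 + (-281 - 1*1012) = -2 + (-281 - 1012) = -2 - 1293 = -1295)
d(x, r) = r + 2*x (d(x, r) = (r + x) + x = r + 2*x)
J(342, 1794)/N + 98³/d(1218, -695 - 1*(-615)) = -1295/4516943 + 98³/((-695 - 1*(-615)) + 2*1218) = -1295*1/4516943 + 941192/((-695 + 615) + 2436) = -1295/4516943 + 941192/(-80 + 2436) = -1295/4516943 + 941192/2356 = -1295/4516943 + 941192*(1/2356) = -1295/4516943 + 235298/589 = 1062826891259/2660479427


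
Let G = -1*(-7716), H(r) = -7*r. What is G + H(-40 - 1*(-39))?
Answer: 7723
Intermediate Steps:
G = 7716
G + H(-40 - 1*(-39)) = 7716 - 7*(-40 - 1*(-39)) = 7716 - 7*(-40 + 39) = 7716 - 7*(-1) = 7716 + 7 = 7723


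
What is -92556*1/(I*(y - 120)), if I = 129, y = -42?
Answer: 1714/387 ≈ 4.4289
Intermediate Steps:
-92556*1/(I*(y - 120)) = -92556*1/(129*(-42 - 120)) = -92556/(129*(-162)) = -92556/(-20898) = -92556*(-1/20898) = 1714/387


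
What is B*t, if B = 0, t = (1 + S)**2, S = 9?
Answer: 0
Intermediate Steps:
t = 100 (t = (1 + 9)**2 = 10**2 = 100)
B*t = 0*100 = 0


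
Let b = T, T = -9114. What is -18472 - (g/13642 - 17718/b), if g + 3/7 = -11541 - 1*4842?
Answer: -10073574733/545321 ≈ -18473.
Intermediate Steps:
g = -114684/7 (g = -3/7 + (-11541 - 1*4842) = -3/7 + (-11541 - 4842) = -3/7 - 16383 = -114684/7 ≈ -16383.)
b = -9114
-18472 - (g/13642 - 17718/b) = -18472 - (-114684/7/13642 - 17718/(-9114)) = -18472 - (-114684/7*1/13642 - 17718*(-1/9114)) = -18472 - (-3018/2513 + 2953/1519) = -18472 - 1*405221/545321 = -18472 - 405221/545321 = -10073574733/545321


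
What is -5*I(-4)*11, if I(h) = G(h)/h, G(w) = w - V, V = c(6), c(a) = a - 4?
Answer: -165/2 ≈ -82.500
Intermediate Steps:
c(a) = -4 + a
V = 2 (V = -4 + 6 = 2)
G(w) = -2 + w (G(w) = w - 1*2 = w - 2 = -2 + w)
I(h) = (-2 + h)/h
-5*I(-4)*11 = -5*(-2 - 4)/(-4)*11 = -(-5)*(-6)/4*11 = -5*3/2*11 = -15/2*11 = -165/2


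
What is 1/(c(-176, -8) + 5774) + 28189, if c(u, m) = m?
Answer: 162537775/5766 ≈ 28189.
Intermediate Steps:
1/(c(-176, -8) + 5774) + 28189 = 1/(-8 + 5774) + 28189 = 1/5766 + 28189 = 162537775/5766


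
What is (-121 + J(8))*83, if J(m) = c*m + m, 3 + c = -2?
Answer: -12699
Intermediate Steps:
c = -5 (c = -3 - 2 = -5)
J(m) = -4*m (J(m) = -5*m + m = -4*m)
(-121 + J(8))*83 = (-121 - 4*8)*83 = (-121 - 32)*83 = -153*83 = -12699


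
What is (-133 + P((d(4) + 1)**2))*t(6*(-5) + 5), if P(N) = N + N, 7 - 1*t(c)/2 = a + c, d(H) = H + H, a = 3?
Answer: 1682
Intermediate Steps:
d(H) = 2*H
t(c) = 8 - 2*c (t(c) = 14 - 2*(3 + c) = 14 + (-6 - 2*c) = 8 - 2*c)
P(N) = 2*N
(-133 + P((d(4) + 1)**2))*t(6*(-5) + 5) = (-133 + 2*(2*4 + 1)**2)*(8 - 2*(6*(-5) + 5)) = (-133 + 2*(8 + 1)**2)*(8 - 2*(-30 + 5)) = (-133 + 2*9**2)*(8 - 2*(-25)) = (-133 + 2*81)*(8 + 50) = (-133 + 162)*58 = 29*58 = 1682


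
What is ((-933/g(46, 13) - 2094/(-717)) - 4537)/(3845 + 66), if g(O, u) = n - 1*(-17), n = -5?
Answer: -4408909/3738916 ≈ -1.1792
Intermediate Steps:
g(O, u) = 12 (g(O, u) = -5 - 1*(-17) = -5 + 17 = 12)
((-933/g(46, 13) - 2094/(-717)) - 4537)/(3845 + 66) = ((-933/12 - 2094/(-717)) - 4537)/(3845 + 66) = ((-933*1/12 - 2094*(-1/717)) - 4537)/3911 = ((-311/4 + 698/239) - 4537)*(1/3911) = (-71537/956 - 4537)*(1/3911) = -4408909/956*1/3911 = -4408909/3738916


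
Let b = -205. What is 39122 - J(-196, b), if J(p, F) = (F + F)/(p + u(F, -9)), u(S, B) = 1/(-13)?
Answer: 99716648/2549 ≈ 39120.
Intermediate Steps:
u(S, B) = -1/13
J(p, F) = 2*F/(-1/13 + p) (J(p, F) = (F + F)/(p - 1/13) = (2*F)/(-1/13 + p) = 2*F/(-1/13 + p))
39122 - J(-196, b) = 39122 - 26*(-205)/(-1 + 13*(-196)) = 39122 - 26*(-205)/(-1 - 2548) = 39122 - 26*(-205)/(-2549) = 39122 - 26*(-205)*(-1)/2549 = 39122 - 1*5330/2549 = 39122 - 5330/2549 = 99716648/2549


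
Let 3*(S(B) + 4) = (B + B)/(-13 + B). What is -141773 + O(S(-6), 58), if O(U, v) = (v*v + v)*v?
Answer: 56703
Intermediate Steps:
S(B) = -4 + 2*B/(3*(-13 + B)) (S(B) = -4 + ((B + B)/(-13 + B))/3 = -4 + ((2*B)/(-13 + B))/3 = -4 + (2*B/(-13 + B))/3 = -4 + 2*B/(3*(-13 + B)))
O(U, v) = v*(v + v**2) (O(U, v) = (v**2 + v)*v = (v + v**2)*v = v*(v + v**2))
-141773 + O(S(-6), 58) = -141773 + 58**2*(1 + 58) = -141773 + 3364*59 = -141773 + 198476 = 56703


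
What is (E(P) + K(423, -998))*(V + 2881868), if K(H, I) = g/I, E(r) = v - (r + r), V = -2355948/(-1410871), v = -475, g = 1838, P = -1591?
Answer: 784073607682626432/100574947 ≈ 7.7959e+9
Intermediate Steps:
V = 336564/201553 (V = -2355948*(-1/1410871) = 336564/201553 ≈ 1.6699)
E(r) = -475 - 2*r (E(r) = -475 - (r + r) = -475 - 2*r)
K(H, I) = 1838/I
(E(P) + K(423, -998))*(V + 2881868) = ((-475 - 2*(-1591)) + 1838/(-998))*(336564/201553 + 2881868) = ((-475 + 3182) + 1838*(-1/998))*(580849477568/201553) = (2707 - 919/499)*(580849477568/201553) = (1349874/499)*(580849477568/201553) = 784073607682626432/100574947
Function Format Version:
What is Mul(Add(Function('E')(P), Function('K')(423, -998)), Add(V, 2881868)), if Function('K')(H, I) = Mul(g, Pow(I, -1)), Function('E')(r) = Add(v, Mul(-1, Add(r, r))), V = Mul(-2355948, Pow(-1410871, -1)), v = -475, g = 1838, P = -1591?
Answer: Rational(784073607682626432, 100574947) ≈ 7.7959e+9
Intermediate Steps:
V = Rational(336564, 201553) (V = Mul(-2355948, Rational(-1, 1410871)) = Rational(336564, 201553) ≈ 1.6699)
Function('E')(r) = Add(-475, Mul(-2, r)) (Function('E')(r) = Add(-475, Mul(-1, Add(r, r))) = Add(-475, Mul(-1, Mul(2, r))) = Add(-475, Mul(-2, r)))
Function('K')(H, I) = Mul(1838, Pow(I, -1))
Mul(Add(Function('E')(P), Function('K')(423, -998)), Add(V, 2881868)) = Mul(Add(Add(-475, Mul(-2, -1591)), Mul(1838, Pow(-998, -1))), Add(Rational(336564, 201553), 2881868)) = Mul(Add(Add(-475, 3182), Mul(1838, Rational(-1, 998))), Rational(580849477568, 201553)) = Mul(Add(2707, Rational(-919, 499)), Rational(580849477568, 201553)) = Mul(Rational(1349874, 499), Rational(580849477568, 201553)) = Rational(784073607682626432, 100574947)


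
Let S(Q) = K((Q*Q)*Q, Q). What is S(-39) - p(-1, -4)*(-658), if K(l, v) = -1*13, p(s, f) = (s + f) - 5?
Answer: -6593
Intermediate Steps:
p(s, f) = -5 + f + s (p(s, f) = (f + s) - 5 = -5 + f + s)
K(l, v) = -13
S(Q) = -13
S(-39) - p(-1, -4)*(-658) = -13 - (-5 - 4 - 1)*(-658) = -13 - (-10)*(-658) = -13 - 1*6580 = -13 - 6580 = -6593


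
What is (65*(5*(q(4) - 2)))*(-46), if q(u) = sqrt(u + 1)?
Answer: 29900 - 14950*sqrt(5) ≈ -3529.2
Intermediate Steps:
q(u) = sqrt(1 + u)
(65*(5*(q(4) - 2)))*(-46) = (65*(5*(sqrt(1 + 4) - 2)))*(-46) = (65*(5*(sqrt(5) - 2)))*(-46) = (65*(5*(-2 + sqrt(5))))*(-46) = (65*(-10 + 5*sqrt(5)))*(-46) = (-650 + 325*sqrt(5))*(-46) = 29900 - 14950*sqrt(5)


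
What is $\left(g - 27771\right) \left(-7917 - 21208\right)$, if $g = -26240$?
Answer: $1573070375$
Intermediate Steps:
$\left(g - 27771\right) \left(-7917 - 21208\right) = \left(-26240 - 27771\right) \left(-7917 - 21208\right) = \left(-26240 - 27771\right) \left(-29125\right) = \left(-54011\right) \left(-29125\right) = 1573070375$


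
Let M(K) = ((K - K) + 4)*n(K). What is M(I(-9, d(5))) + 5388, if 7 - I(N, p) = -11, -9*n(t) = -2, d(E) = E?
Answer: 48500/9 ≈ 5388.9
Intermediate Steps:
n(t) = 2/9 (n(t) = -⅑*(-2) = 2/9)
I(N, p) = 18 (I(N, p) = 7 - 1*(-11) = 7 + 11 = 18)
M(K) = 8/9 (M(K) = ((K - K) + 4)*(2/9) = (0 + 4)*(2/9) = 4*(2/9) = 8/9)
M(I(-9, d(5))) + 5388 = 8/9 + 5388 = 48500/9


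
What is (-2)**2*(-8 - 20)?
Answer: -112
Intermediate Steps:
(-2)**2*(-8 - 20) = 4*(-28) = -112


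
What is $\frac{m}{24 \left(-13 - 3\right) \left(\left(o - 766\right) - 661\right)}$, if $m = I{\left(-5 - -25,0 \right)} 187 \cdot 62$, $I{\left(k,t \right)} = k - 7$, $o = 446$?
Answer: $\frac{75361}{188352} \approx 0.40011$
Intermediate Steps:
$I{\left(k,t \right)} = -7 + k$
$m = 150722$ ($m = \left(-7 - -20\right) 187 \cdot 62 = \left(-7 + \left(-5 + 25\right)\right) 187 \cdot 62 = \left(-7 + 20\right) 187 \cdot 62 = 13 \cdot 187 \cdot 62 = 2431 \cdot 62 = 150722$)
$\frac{m}{24 \left(-13 - 3\right) \left(\left(o - 766\right) - 661\right)} = \frac{150722}{24 \left(-13 - 3\right) \left(\left(446 - 766\right) - 661\right)} = \frac{150722}{24 \left(-16\right) \left(-320 - 661\right)} = \frac{150722}{\left(-384\right) \left(-981\right)} = \frac{150722}{376704} = 150722 \cdot \frac{1}{376704} = \frac{75361}{188352}$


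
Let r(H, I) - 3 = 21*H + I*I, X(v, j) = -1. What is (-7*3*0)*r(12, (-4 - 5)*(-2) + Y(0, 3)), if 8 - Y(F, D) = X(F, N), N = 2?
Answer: 0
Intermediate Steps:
Y(F, D) = 9 (Y(F, D) = 8 - 1*(-1) = 8 + 1 = 9)
r(H, I) = 3 + I² + 21*H (r(H, I) = 3 + (21*H + I*I) = 3 + (21*H + I²) = 3 + (I² + 21*H) = 3 + I² + 21*H)
(-7*3*0)*r(12, (-4 - 5)*(-2) + Y(0, 3)) = (-7*3*0)*(3 + ((-4 - 5)*(-2) + 9)² + 21*12) = (-21*0)*(3 + (-9*(-2) + 9)² + 252) = 0*(3 + (18 + 9)² + 252) = 0*(3 + 27² + 252) = 0*(3 + 729 + 252) = 0*984 = 0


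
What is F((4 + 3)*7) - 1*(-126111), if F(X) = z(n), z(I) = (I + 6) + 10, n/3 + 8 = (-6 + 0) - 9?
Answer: 126058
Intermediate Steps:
n = -69 (n = -24 + 3*((-6 + 0) - 9) = -24 + 3*(-6 - 9) = -24 + 3*(-15) = -24 - 45 = -69)
z(I) = 16 + I (z(I) = (6 + I) + 10 = 16 + I)
F(X) = -53 (F(X) = 16 - 69 = -53)
F((4 + 3)*7) - 1*(-126111) = -53 - 1*(-126111) = -53 + 126111 = 126058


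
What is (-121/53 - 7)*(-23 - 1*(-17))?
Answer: 2952/53 ≈ 55.698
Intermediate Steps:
(-121/53 - 7)*(-23 - 1*(-17)) = (-121*1/53 - 7)*(-23 + 17) = (-121/53 - 7)*(-6) = -492/53*(-6) = 2952/53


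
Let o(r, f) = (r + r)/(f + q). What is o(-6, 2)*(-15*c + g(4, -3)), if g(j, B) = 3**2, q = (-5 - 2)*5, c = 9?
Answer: -504/11 ≈ -45.818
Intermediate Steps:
q = -35 (q = -7*5 = -35)
o(r, f) = 2*r/(-35 + f) (o(r, f) = (r + r)/(f - 35) = (2*r)/(-35 + f) = 2*r/(-35 + f))
g(j, B) = 9
o(-6, 2)*(-15*c + g(4, -3)) = (2*(-6)/(-35 + 2))*(-15*9 + 9) = (2*(-6)/(-33))*(-135 + 9) = (2*(-6)*(-1/33))*(-126) = (4/11)*(-126) = -504/11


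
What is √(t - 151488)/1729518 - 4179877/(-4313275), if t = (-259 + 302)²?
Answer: 4179877/4313275 + I*√149639/1729518 ≈ 0.96907 + 0.00022366*I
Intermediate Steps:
t = 1849 (t = 43² = 1849)
√(t - 151488)/1729518 - 4179877/(-4313275) = √(1849 - 151488)/1729518 - 4179877/(-4313275) = √(-149639)*(1/1729518) - 4179877*(-1/4313275) = (I*√149639)*(1/1729518) + 4179877/4313275 = I*√149639/1729518 + 4179877/4313275 = 4179877/4313275 + I*√149639/1729518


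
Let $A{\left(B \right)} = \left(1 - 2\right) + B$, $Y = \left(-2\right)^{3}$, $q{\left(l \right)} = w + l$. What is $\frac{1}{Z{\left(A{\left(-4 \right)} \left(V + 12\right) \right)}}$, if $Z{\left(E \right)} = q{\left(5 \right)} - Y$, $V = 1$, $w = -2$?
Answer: $\frac{1}{11} \approx 0.090909$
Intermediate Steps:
$q{\left(l \right)} = -2 + l$
$Y = -8$
$A{\left(B \right)} = -1 + B$
$Z{\left(E \right)} = 11$ ($Z{\left(E \right)} = \left(-2 + 5\right) - -8 = 3 + 8 = 11$)
$\frac{1}{Z{\left(A{\left(-4 \right)} \left(V + 12\right) \right)}} = \frac{1}{11}$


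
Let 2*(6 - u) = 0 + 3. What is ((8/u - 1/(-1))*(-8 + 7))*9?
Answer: -25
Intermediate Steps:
u = 9/2 (u = 6 - (0 + 3)/2 = 6 - 1/2*3 = 6 - 3/2 = 9/2 ≈ 4.5000)
((8/u - 1/(-1))*(-8 + 7))*9 = ((8/(9/2) - 1/(-1))*(-8 + 7))*9 = ((8*(2/9) - 1*(-1))*(-1))*9 = ((16/9 + 1)*(-1))*9 = ((25/9)*(-1))*9 = -25/9*9 = -25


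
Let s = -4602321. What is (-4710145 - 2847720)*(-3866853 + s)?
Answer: 64008873753510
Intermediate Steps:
(-4710145 - 2847720)*(-3866853 + s) = (-4710145 - 2847720)*(-3866853 - 4602321) = -7557865*(-8469174) = 64008873753510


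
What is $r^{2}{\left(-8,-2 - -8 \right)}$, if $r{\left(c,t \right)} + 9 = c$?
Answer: $289$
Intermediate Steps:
$r{\left(c,t \right)} = -9 + c$
$r^{2}{\left(-8,-2 - -8 \right)} = \left(-9 - 8\right)^{2} = \left(-17\right)^{2} = 289$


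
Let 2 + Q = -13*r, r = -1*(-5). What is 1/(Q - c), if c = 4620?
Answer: -1/4687 ≈ -0.00021336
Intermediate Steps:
r = 5
Q = -67 (Q = -2 - 13*5 = -2 - 65 = -67)
1/(Q - c) = 1/(-67 - 1*4620) = 1/(-67 - 4620) = 1/(-4687) = -1/4687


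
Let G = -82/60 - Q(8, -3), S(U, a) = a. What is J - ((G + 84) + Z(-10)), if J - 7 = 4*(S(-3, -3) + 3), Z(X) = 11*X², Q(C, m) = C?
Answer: -35029/30 ≈ -1167.6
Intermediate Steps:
G = -281/30 (G = -82/60 - 1*8 = -82*1/60 - 8 = -41/30 - 8 = -281/30 ≈ -9.3667)
J = 7 (J = 7 + 4*(-3 + 3) = 7 + 4*0 = 7 + 0 = 7)
J - ((G + 84) + Z(-10)) = 7 - ((-281/30 + 84) + 11*(-10)²) = 7 - (2239/30 + 11*100) = 7 - (2239/30 + 1100) = 7 - 1*35239/30 = 7 - 35239/30 = -35029/30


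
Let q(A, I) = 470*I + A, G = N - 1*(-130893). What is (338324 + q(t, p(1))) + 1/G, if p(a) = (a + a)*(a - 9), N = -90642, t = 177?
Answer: 13322316232/40251 ≈ 3.3098e+5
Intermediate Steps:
p(a) = 2*a*(-9 + a) (p(a) = (2*a)*(-9 + a) = 2*a*(-9 + a))
G = 40251 (G = -90642 - 1*(-130893) = -90642 + 130893 = 40251)
q(A, I) = A + 470*I
(338324 + q(t, p(1))) + 1/G = (338324 + (177 + 470*(2*1*(-9 + 1)))) + 1/40251 = (338324 + (177 + 470*(2*1*(-8)))) + 1/40251 = (338324 + (177 + 470*(-16))) + 1/40251 = (338324 + (177 - 7520)) + 1/40251 = (338324 - 7343) + 1/40251 = 330981 + 1/40251 = 13322316232/40251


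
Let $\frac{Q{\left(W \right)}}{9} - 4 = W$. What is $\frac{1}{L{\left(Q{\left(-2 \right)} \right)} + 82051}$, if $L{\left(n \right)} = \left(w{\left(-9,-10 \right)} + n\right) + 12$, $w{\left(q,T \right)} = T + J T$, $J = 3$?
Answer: $\frac{1}{82041} \approx 1.2189 \cdot 10^{-5}$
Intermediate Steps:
$Q{\left(W \right)} = 36 + 9 W$
$w{\left(q,T \right)} = 4 T$ ($w{\left(q,T \right)} = T + 3 T = 4 T$)
$L{\left(n \right)} = -28 + n$ ($L{\left(n \right)} = \left(4 \left(-10\right) + n\right) + 12 = \left(-40 + n\right) + 12 = -28 + n$)
$\frac{1}{L{\left(Q{\left(-2 \right)} \right)} + 82051} = \frac{1}{\left(-28 + \left(36 + 9 \left(-2\right)\right)\right) + 82051} = \frac{1}{\left(-28 + \left(36 - 18\right)\right) + 82051} = \frac{1}{\left(-28 + 18\right) + 82051} = \frac{1}{-10 + 82051} = \frac{1}{82041}$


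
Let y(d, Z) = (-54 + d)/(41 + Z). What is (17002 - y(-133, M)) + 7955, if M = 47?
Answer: 199673/8 ≈ 24959.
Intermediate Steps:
y(d, Z) = (-54 + d)/(41 + Z)
(17002 - y(-133, M)) + 7955 = (17002 - (-54 - 133)/(41 + 47)) + 7955 = (17002 - (-187)/88) + 7955 = (17002 - 1*(-17/8)) + 7955 = (17002 + 17/8) + 7955 = 136033/8 + 7955 = 199673/8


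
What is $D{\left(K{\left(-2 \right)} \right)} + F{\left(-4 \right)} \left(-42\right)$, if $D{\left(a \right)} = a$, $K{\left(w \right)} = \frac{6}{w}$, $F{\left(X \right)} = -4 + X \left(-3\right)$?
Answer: $-339$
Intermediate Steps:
$F{\left(X \right)} = -4 - 3 X$
$D{\left(K{\left(-2 \right)} \right)} + F{\left(-4 \right)} \left(-42\right) = \frac{6}{-2} + \left(-4 - -12\right) \left(-42\right) = 6 \left(- \frac{1}{2}\right) + \left(-4 + 12\right) \left(-42\right) = -3 + 8 \left(-42\right) = -3 - 336 = -339$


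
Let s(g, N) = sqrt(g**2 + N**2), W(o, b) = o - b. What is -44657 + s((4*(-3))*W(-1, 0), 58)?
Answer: -44657 + 2*sqrt(877) ≈ -44598.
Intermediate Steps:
s(g, N) = sqrt(N**2 + g**2)
-44657 + s((4*(-3))*W(-1, 0), 58) = -44657 + sqrt(58**2 + ((4*(-3))*(-1 - 1*0))**2) = -44657 + sqrt(3364 + (-12*(-1 + 0))**2) = -44657 + sqrt(3364 + (-12*(-1))**2) = -44657 + sqrt(3364 + 12**2) = -44657 + sqrt(3364 + 144) = -44657 + sqrt(3508) = -44657 + 2*sqrt(877)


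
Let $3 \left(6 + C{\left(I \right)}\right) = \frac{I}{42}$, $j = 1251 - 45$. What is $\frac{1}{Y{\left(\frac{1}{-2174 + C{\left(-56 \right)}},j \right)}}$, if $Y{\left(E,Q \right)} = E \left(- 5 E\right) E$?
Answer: $\frac{7557229402624}{3645} \approx 2.0733 \cdot 10^{9}$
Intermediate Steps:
$j = 1206$ ($j = 1251 - 45 = 1206$)
$C{\left(I \right)} = -6 + \frac{I}{126}$ ($C{\left(I \right)} = -6 + \frac{I \frac{1}{42}}{3} = -6 + \frac{\frac{1}{42} I}{3} = -6 + \frac{I}{126}$)
$Y{\left(E,Q \right)} = - 5 E^{3}$ ($Y{\left(E,Q \right)} = - 5 E^{2} E = - 5 E^{3}$)
$\frac{1}{Y{\left(\frac{1}{-2174 + C{\left(-56 \right)}},j \right)}} = \frac{1}{\left(-5\right) \left(\frac{1}{-2174 + \left(-6 + \frac{1}{126} \left(-56\right)\right)}\right)^{3}} = \frac{1}{\left(-5\right) \left(\frac{1}{-2174 - \frac{58}{9}}\right)^{3}} = \frac{1}{\left(-5\right) \left(\frac{1}{- \frac{19624}{9}}\right)^{3}} = \frac{1}{\left(-5\right) \left(- \frac{9}{19624}\right)^{3}} = \frac{1}{\left(-5\right) \left(- \frac{729}{7557229402624}\right)} = \frac{1}{\frac{3645}{7557229402624}} = \frac{7557229402624}{3645}$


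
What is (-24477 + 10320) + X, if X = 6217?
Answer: -7940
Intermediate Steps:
(-24477 + 10320) + X = (-24477 + 10320) + 6217 = -14157 + 6217 = -7940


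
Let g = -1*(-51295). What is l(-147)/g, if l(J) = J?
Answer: -147/51295 ≈ -0.0028658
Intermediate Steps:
g = 51295
l(-147)/g = -147/51295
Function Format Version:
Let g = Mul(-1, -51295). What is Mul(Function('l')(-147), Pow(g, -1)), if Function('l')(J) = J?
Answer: Rational(-147, 51295) ≈ -0.0028658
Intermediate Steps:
g = 51295
Mul(Function('l')(-147), Pow(g, -1)) = Mul(-147, Pow(51295, -1)) = Mul(-147, Rational(1, 51295)) = Rational(-147, 51295)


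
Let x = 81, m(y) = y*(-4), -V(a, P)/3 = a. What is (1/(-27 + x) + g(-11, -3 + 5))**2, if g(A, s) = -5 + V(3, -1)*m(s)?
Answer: 13097161/2916 ≈ 4491.5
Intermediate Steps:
V(a, P) = -3*a
m(y) = -4*y
g(A, s) = -5 + 36*s (g(A, s) = -5 + (-3*3)*(-4*s) = -5 - (-36)*s = -5 + 36*s)
(1/(-27 + x) + g(-11, -3 + 5))**2 = (1/(-27 + 81) + (-5 + 36*(-3 + 5)))**2 = (1/54 + (-5 + 36*2))**2 = (1/54 + (-5 + 72))**2 = (1/54 + 67)**2 = (3619/54)**2 = 13097161/2916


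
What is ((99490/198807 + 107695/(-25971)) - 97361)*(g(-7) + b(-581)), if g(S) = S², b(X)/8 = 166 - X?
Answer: -336539601726410200/573690733 ≈ -5.8662e+8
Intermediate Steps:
b(X) = 1328 - 8*X (b(X) = 8*(166 - X) = 1328 - 8*X)
((99490/198807 + 107695/(-25971)) - 97361)*(g(-7) + b(-581)) = ((99490/198807 + 107695/(-25971)) - 97361)*((-7)² + (1328 - 8*(-581))) = ((99490*(1/198807) + 107695*(-1/25971)) - 97361)*(49 + (1328 + 4648)) = ((99490/198807 - 107695/25971) - 97361)*(49 + 5976) = (-2091851675/573690733 - 97361)*6025 = -55857195307288/573690733*6025 = -336539601726410200/573690733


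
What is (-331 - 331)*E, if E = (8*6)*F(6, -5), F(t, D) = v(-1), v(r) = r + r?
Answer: 63552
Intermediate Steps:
v(r) = 2*r
F(t, D) = -2 (F(t, D) = 2*(-1) = -2)
E = -96 (E = (8*6)*(-2) = 48*(-2) = -96)
(-331 - 331)*E = (-331 - 331)*(-96) = -662*(-96) = 63552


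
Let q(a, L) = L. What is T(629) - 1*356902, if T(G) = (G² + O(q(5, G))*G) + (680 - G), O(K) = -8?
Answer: 33758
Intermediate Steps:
T(G) = 680 + G² - 9*G (T(G) = (G² - 8*G) + (680 - G) = 680 + G² - 9*G)
T(629) - 1*356902 = (680 + 629² - 9*629) - 1*356902 = (680 + 395641 - 5661) - 356902 = 390660 - 356902 = 33758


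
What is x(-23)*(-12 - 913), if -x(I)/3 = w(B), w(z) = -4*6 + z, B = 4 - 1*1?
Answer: -58275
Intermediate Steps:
B = 3 (B = 4 - 1 = 3)
w(z) = -24 + z
x(I) = 63 (x(I) = -3*(-24 + 3) = -3*(-21) = 63)
x(-23)*(-12 - 913) = 63*(-12 - 913) = 63*(-925) = -58275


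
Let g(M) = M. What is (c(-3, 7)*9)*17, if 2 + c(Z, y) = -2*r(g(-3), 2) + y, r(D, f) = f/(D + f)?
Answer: 1377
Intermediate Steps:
c(Z, y) = 2 + y (c(Z, y) = -2 + (-4/(-3 + 2) + y) = -2 + (-4/(-1) + y) = -2 + (-4*(-1) + y) = -2 + (-2*(-2) + y) = -2 + (4 + y) = 2 + y)
(c(-3, 7)*9)*17 = ((2 + 7)*9)*17 = (9*9)*17 = 81*17 = 1377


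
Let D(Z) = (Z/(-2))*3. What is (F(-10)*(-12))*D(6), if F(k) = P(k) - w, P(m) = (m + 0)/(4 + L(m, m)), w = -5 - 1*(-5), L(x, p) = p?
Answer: 180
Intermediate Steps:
w = 0 (w = -5 + 5 = 0)
P(m) = m/(4 + m) (P(m) = (m + 0)/(4 + m) = m/(4 + m))
D(Z) = -3*Z/2 (D(Z) = (Z*(-½))*3 = -Z/2*3 = -3*Z/2)
F(k) = k/(4 + k) (F(k) = k/(4 + k) - 1*0 = k/(4 + k) + 0 = k/(4 + k))
(F(-10)*(-12))*D(6) = (-10/(4 - 10)*(-12))*(-3/2*6) = (-10/(-6)*(-12))*(-9) = (-10*(-⅙)*(-12))*(-9) = ((5/3)*(-12))*(-9) = -20*(-9) = 180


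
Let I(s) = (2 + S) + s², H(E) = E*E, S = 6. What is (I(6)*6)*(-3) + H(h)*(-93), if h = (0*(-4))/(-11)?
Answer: -792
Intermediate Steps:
h = 0 (h = 0*(-1/11) = 0)
H(E) = E²
I(s) = 8 + s² (I(s) = (2 + 6) + s² = 8 + s²)
(I(6)*6)*(-3) + H(h)*(-93) = ((8 + 6²)*6)*(-3) + 0²*(-93) = ((8 + 36)*6)*(-3) + 0*(-93) = (44*6)*(-3) + 0 = 264*(-3) + 0 = -792 + 0 = -792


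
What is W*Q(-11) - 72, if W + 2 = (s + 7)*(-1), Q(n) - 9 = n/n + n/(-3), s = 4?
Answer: -749/3 ≈ -249.67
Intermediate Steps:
Q(n) = 10 - n/3 (Q(n) = 9 + (n/n + n/(-3)) = 9 + (1 + n*(-⅓)) = 9 + (1 - n/3) = 10 - n/3)
W = -13 (W = -2 + (4 + 7)*(-1) = -2 + 11*(-1) = -2 - 11 = -13)
W*Q(-11) - 72 = -13*(10 - ⅓*(-11)) - 72 = -13*(10 + 11/3) - 72 = -13*41/3 - 72 = -533/3 - 72 = -749/3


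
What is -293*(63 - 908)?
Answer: 247585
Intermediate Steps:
-293*(63 - 908) = -293*(-845) = 247585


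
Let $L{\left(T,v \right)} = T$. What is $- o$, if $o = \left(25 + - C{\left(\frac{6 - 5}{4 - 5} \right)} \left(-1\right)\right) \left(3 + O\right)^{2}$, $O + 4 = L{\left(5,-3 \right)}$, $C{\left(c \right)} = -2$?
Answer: $-368$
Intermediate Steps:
$O = 1$ ($O = -4 + 5 = 1$)
$o = 368$ ($o = \left(25 + \left(-1\right) \left(-2\right) \left(-1\right)\right) \left(3 + 1\right)^{2} = \left(25 + 2 \left(-1\right)\right) 4^{2} = \left(25 - 2\right) 16 = 23 \cdot 16 = 368$)
$- o = \left(-1\right) 368 = -368$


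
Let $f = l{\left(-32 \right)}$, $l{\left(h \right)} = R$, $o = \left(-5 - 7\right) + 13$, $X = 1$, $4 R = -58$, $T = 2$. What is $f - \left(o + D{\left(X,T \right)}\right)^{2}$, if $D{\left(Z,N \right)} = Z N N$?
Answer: $- \frac{79}{2} \approx -39.5$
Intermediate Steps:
$R = - \frac{29}{2}$ ($R = \frac{1}{4} \left(-58\right) = - \frac{29}{2} \approx -14.5$)
$D{\left(Z,N \right)} = Z N^{2}$ ($D{\left(Z,N \right)} = N Z N = Z N^{2}$)
$o = 1$ ($o = -12 + 13 = 1$)
$l{\left(h \right)} = - \frac{29}{2}$
$f = - \frac{29}{2} \approx -14.5$
$f - \left(o + D{\left(X,T \right)}\right)^{2} = - \frac{29}{2} - \left(1 + 1 \cdot 2^{2}\right)^{2} = - \frac{29}{2} - \left(1 + 1 \cdot 4\right)^{2} = - \frac{29}{2} - \left(1 + 4\right)^{2} = - \frac{29}{2} - 5^{2} = - \frac{29}{2} - 25 = - \frac{79}{2}$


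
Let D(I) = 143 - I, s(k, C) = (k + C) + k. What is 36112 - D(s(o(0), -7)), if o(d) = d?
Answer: 35962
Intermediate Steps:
s(k, C) = C + 2*k (s(k, C) = (C + k) + k = C + 2*k)
36112 - D(s(o(0), -7)) = 36112 - (143 - (-7 + 2*0)) = 36112 - (143 - (-7 + 0)) = 36112 - (143 - 1*(-7)) = 36112 - (143 + 7) = 36112 - 1*150 = 36112 - 150 = 35962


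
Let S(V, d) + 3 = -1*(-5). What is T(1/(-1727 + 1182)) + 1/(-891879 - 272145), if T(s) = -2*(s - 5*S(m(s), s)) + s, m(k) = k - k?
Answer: 12689025079/634393080 ≈ 20.002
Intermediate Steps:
m(k) = 0
S(V, d) = 2 (S(V, d) = -3 - 1*(-5) = -3 + 5 = 2)
T(s) = 20 - s (T(s) = -2*(s - 5*2) + s = -2*(s - 10) + s = -2*(-10 + s) + s = (20 - 2*s) + s = 20 - s)
T(1/(-1727 + 1182)) + 1/(-891879 - 272145) = (20 - 1/(-1727 + 1182)) + 1/(-891879 - 272145) = (20 - 1/(-545)) + 1/(-1164024) = (20 - 1*(-1/545)) - 1/1164024 = (20 + 1/545) - 1/1164024 = 10901/545 - 1/1164024 = 12689025079/634393080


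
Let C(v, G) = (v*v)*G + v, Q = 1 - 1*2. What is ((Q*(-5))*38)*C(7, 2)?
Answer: 19950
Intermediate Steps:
Q = -1 (Q = 1 - 2 = -1)
C(v, G) = v + G*v² (C(v, G) = v²*G + v = G*v² + v = v + G*v²)
((Q*(-5))*38)*C(7, 2) = (-1*(-5)*38)*(7*(1 + 2*7)) = (5*38)*(7*(1 + 14)) = 190*(7*15) = 190*105 = 19950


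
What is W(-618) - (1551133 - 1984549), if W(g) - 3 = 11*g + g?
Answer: 426003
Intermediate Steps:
W(g) = 3 + 12*g (W(g) = 3 + (11*g + g) = 3 + 12*g)
W(-618) - (1551133 - 1984549) = (3 + 12*(-618)) - (1551133 - 1984549) = (3 - 7416) - 1*(-433416) = -7413 + 433416 = 426003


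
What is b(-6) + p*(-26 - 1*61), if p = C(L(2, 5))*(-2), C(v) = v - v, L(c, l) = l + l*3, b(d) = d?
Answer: -6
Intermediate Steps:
L(c, l) = 4*l (L(c, l) = l + 3*l = 4*l)
C(v) = 0
p = 0 (p = 0*(-2) = 0)
b(-6) + p*(-26 - 1*61) = -6 + 0*(-26 - 1*61) = -6 + 0*(-26 - 61) = -6 + 0*(-87) = -6 + 0 = -6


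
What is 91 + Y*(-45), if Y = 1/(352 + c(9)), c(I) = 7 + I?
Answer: 33443/368 ≈ 90.878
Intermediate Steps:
Y = 1/368 (Y = 1/(352 + (7 + 9)) = 1/(352 + 16) = 1/368 ≈ 0.0027174)
91 + Y*(-45) = 91 + (1/368)*(-45) = 91 - 45/368 = 33443/368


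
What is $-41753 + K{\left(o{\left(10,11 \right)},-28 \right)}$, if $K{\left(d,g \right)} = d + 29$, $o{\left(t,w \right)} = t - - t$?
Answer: $-41704$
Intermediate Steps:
$o{\left(t,w \right)} = 2 t$ ($o{\left(t,w \right)} = t + t = 2 t$)
$K{\left(d,g \right)} = 29 + d$
$-41753 + K{\left(o{\left(10,11 \right)},-28 \right)} = -41753 + \left(29 + 2 \cdot 10\right) = -41753 + \left(29 + 20\right) = -41753 + 49 = -41704$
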